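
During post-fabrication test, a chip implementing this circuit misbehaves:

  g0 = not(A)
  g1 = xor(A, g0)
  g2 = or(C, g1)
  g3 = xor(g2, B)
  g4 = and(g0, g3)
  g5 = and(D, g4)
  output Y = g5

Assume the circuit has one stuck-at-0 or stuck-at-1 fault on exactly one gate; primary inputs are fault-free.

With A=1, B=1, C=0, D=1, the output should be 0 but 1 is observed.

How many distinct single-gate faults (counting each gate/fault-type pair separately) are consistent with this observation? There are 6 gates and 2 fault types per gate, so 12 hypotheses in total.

3

Fault-free: g0=0, g1=1, g2=1, g3=0, g4=0, g5=0 → 0. Observed 1.
  g0 stuck-at-0: output 0 ✗
  g0 stuck-at-1: output 1 ✓
  g1 stuck-at-0: output 0 ✗
  g1 stuck-at-1: output 0 ✗
  g2 stuck-at-0: output 0 ✗
  g2 stuck-at-1: output 0 ✗
  g3 stuck-at-0: output 0 ✗
  g3 stuck-at-1: output 0 ✗
  g4 stuck-at-0: output 0 ✗
  g4 stuck-at-1: output 1 ✓
  g5 stuck-at-0: output 0 ✗
  g5 stuck-at-1: output 1 ✓
Consistent faults: {g0 stuck-at-1, g4 stuck-at-1, g5 stuck-at-1} — 3 in all.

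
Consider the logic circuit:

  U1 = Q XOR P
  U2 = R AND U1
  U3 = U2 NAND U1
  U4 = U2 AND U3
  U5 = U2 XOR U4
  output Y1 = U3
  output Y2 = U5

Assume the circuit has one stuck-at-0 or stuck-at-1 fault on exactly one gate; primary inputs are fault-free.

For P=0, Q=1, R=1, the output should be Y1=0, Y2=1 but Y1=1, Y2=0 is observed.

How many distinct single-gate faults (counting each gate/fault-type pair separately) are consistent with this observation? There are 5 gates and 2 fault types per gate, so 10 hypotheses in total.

Fault-free: U1=1, U2=1, U3=0, U4=0, U5=1 → Y1=0, Y2=1. Observed Y1=1, Y2=0.
  U1 stuck-at-0: output Y1=1, Y2=0 ✓
  U1 stuck-at-1: output Y1=0, Y2=1 ✗
  U2 stuck-at-0: output Y1=1, Y2=0 ✓
  U2 stuck-at-1: output Y1=0, Y2=1 ✗
  U3 stuck-at-0: output Y1=0, Y2=1 ✗
  U3 stuck-at-1: output Y1=1, Y2=0 ✓
  U4 stuck-at-0: output Y1=0, Y2=1 ✗
  U4 stuck-at-1: output Y1=0, Y2=0 ✗
  U5 stuck-at-0: output Y1=0, Y2=0 ✗
  U5 stuck-at-1: output Y1=0, Y2=1 ✗
Consistent faults: {U1 stuck-at-0, U2 stuck-at-0, U3 stuck-at-1} — 3 in all.

3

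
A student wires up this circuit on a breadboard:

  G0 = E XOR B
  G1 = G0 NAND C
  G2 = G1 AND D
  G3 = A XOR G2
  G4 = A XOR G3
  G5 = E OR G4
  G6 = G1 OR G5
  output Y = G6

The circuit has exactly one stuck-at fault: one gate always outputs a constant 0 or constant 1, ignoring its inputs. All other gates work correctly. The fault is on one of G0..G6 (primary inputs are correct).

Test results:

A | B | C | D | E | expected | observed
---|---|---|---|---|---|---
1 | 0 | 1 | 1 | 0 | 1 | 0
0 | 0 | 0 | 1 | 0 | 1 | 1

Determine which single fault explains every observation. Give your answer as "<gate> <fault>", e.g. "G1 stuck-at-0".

Fault-free values for test 1 (A=1, B=0, C=1, D=1, E=0): G0=0, G1=1, G2=1, G3=0, G4=1, G5=1, G6=1, giving Y=1. Observed 0.
Test 1: faults giving observed 0 are {G0 stuck-at-1, G1 stuck-at-0, G6 stuck-at-0}.
Test 2 (A=0, B=0, C=0, D=1, E=0): fault-free G0=0, G1=1, G2=1, G3=1, G4=1, G5=1, G6=1 → 1; observed 1. Eliminates G1 stuck-at-0, G6 stuck-at-0.
Only G0 stuck-at-1 is consistent with every test.

G0 stuck-at-1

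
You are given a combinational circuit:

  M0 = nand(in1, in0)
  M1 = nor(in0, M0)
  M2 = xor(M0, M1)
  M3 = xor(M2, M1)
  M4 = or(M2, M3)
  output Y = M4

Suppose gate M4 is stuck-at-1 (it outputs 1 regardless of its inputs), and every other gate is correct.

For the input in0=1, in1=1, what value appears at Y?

Propagate with M4 forced: M0=0, M1=0, M2=0, M3=0, M4=1 [stuck-at-1].
So Y = 1. (Without the fault it would be 0.)

1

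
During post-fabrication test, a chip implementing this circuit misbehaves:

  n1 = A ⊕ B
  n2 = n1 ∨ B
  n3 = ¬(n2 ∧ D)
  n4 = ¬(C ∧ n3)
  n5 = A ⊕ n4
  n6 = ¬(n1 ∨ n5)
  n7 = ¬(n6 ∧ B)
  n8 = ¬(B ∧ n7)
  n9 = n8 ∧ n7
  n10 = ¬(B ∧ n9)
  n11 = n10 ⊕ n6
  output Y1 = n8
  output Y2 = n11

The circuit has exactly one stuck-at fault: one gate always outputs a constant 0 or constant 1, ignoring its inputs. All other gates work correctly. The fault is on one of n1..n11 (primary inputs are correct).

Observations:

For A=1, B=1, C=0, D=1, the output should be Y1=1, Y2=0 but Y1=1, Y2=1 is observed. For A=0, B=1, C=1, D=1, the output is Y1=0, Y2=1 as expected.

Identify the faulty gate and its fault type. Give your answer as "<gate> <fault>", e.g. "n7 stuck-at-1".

n11 stuck-at-1

Fault-free values for test 1 (A=1, B=1, C=0, D=1): n1=0, n2=1, n3=0, n4=1, n5=0, n6=1, n7=0, n8=1, n9=0, n10=1, n11=0, giving Y1=1, Y2=0. Observed Y1=1, Y2=1.
Test 1: faults giving observed Y1=1, Y2=1 are {n9 stuck-at-1, n10 stuck-at-0, n11 stuck-at-1}.
Test 2 (A=0, B=1, C=1, D=1): fault-free n1=1, n2=1, n3=0, n4=1, n5=1, n6=0, n7=1, n8=0, n9=0, n10=1, n11=1 → Y1=0, Y2=1; observed Y1=0, Y2=1. Eliminates n9 stuck-at-1, n10 stuck-at-0.
Only n11 stuck-at-1 is consistent with every test.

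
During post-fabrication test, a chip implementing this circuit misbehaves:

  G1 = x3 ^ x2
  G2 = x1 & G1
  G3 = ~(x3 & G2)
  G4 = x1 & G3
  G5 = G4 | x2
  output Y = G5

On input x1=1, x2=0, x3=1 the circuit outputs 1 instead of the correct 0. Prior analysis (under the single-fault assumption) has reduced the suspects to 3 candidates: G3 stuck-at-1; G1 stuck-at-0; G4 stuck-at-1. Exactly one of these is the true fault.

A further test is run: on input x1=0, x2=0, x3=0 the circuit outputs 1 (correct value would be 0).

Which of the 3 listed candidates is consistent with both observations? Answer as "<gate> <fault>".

G4 stuck-at-1

Evaluate each candidate on input x1=0, x2=0, x3=0:
  G3 stuck-at-1: G1=0, G2=0, G3=1 [stuck-at-1], G4=0, G5=0 → 0 — eliminated
  G1 stuck-at-0: G1=0 [stuck-at-0], G2=0, G3=1, G4=0, G5=0 → 0 — eliminated
  G4 stuck-at-1: G1=0, G2=0, G3=1, G4=1 [stuck-at-1], G5=1 → 1 — matches
Only G4 stuck-at-1 reproduces the observed 1.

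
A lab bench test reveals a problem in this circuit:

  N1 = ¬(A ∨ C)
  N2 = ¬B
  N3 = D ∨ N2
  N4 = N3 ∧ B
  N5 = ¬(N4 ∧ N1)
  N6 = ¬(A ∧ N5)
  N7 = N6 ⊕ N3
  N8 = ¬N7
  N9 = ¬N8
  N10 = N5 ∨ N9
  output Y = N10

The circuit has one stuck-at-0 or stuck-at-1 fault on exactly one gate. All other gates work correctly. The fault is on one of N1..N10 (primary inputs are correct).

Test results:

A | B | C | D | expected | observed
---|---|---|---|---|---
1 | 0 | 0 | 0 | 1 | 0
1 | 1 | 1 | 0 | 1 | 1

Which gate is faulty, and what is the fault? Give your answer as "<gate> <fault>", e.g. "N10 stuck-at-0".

N5 stuck-at-0

Fault-free values for test 1 (A=1, B=0, C=0, D=0): N1=0, N2=1, N3=1, N4=0, N5=1, N6=0, N7=1, N8=0, N9=1, N10=1, giving Y=1. Observed 0.
Test 1: faults giving observed 0 are {N5 stuck-at-0, N10 stuck-at-0}.
Test 2 (A=1, B=1, C=1, D=0): fault-free N1=0, N2=0, N3=0, N4=0, N5=1, N6=0, N7=0, N8=1, N9=0, N10=1 → 1; observed 1. Eliminates N10 stuck-at-0.
Only N5 stuck-at-0 is consistent with every test.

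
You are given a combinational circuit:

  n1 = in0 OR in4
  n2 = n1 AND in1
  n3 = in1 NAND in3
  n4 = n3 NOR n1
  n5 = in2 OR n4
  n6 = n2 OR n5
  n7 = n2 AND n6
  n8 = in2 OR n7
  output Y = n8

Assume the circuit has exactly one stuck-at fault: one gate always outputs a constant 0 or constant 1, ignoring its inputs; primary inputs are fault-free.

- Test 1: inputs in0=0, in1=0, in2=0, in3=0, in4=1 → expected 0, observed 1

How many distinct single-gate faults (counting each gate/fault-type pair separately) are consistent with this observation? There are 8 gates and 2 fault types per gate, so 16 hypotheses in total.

3

Fault-free: n1=1, n2=0, n3=1, n4=0, n5=0, n6=0, n7=0, n8=0 → 0. Observed 1.
  n1: none of the 2 fault types match ✗
  n2: stuck-at-1 ✓; others ✗
  n3: none of the 2 fault types match ✗
  n4: none of the 2 fault types match ✗
  n5: none of the 2 fault types match ✗
  n6: none of the 2 fault types match ✗
  n7: stuck-at-1 ✓; others ✗
  n8: stuck-at-1 ✓; others ✗
Consistent faults: {n2 stuck-at-1, n7 stuck-at-1, n8 stuck-at-1} — 3 in all.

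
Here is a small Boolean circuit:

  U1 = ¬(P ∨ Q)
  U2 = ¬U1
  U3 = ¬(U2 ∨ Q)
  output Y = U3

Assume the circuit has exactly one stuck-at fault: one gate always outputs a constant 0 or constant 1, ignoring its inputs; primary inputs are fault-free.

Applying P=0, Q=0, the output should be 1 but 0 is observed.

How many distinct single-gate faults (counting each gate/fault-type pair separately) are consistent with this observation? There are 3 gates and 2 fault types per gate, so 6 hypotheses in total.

3

Fault-free: U1=1, U2=0, U3=1 → 1. Observed 0.
  U1 stuck-at-0: output 0 ✓
  U1 stuck-at-1: output 1 ✗
  U2 stuck-at-0: output 1 ✗
  U2 stuck-at-1: output 0 ✓
  U3 stuck-at-0: output 0 ✓
  U3 stuck-at-1: output 1 ✗
Consistent faults: {U1 stuck-at-0, U2 stuck-at-1, U3 stuck-at-0} — 3 in all.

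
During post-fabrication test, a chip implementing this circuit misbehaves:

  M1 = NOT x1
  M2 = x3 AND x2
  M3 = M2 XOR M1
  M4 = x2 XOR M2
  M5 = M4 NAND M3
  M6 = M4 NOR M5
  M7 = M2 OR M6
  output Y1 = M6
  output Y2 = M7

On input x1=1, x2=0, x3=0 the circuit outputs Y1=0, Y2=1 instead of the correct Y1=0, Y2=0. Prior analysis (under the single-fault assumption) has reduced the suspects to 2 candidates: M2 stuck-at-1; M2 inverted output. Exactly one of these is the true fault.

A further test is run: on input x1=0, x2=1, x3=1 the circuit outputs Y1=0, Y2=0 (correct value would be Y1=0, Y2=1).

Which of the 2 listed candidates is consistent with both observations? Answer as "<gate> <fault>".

M2 inverted output

Evaluate each candidate on input x1=0, x2=1, x3=1:
  M2 stuck-at-1: M1=1, M2=1 [stuck-at-1], M3=0, M4=0, M5=1, M6=0, M7=1 → Y1=0, Y2=1 — eliminated
  M2 inverted output: M1=1, M2=0 [inverted output], M3=1, M4=1, M5=0, M6=0, M7=0 → Y1=0, Y2=0 — matches
Only M2 inverted output reproduces the observed Y1=0, Y2=0.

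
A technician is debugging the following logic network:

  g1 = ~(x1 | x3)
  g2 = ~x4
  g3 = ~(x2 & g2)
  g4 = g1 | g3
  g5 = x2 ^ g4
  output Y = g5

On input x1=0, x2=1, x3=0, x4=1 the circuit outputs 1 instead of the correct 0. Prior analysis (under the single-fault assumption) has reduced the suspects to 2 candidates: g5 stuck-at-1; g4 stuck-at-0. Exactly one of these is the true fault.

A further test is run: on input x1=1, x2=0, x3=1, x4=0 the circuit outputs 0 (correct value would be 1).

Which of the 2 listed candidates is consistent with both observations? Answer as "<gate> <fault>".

g4 stuck-at-0

Evaluate each candidate on input x1=1, x2=0, x3=1, x4=0:
  g5 stuck-at-1: g1=0, g2=1, g3=1, g4=1, g5=1 [stuck-at-1] → 1 — eliminated
  g4 stuck-at-0: g1=0, g2=1, g3=1, g4=0 [stuck-at-0], g5=0 → 0 — matches
Only g4 stuck-at-0 reproduces the observed 0.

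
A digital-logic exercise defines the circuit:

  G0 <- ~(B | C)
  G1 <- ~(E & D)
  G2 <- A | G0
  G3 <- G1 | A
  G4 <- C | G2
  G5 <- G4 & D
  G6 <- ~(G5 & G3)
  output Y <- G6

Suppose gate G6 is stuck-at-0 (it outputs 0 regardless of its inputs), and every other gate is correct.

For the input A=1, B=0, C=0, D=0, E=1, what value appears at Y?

Propagate with G6 forced: G0=1, G1=1, G2=1, G3=1, G4=1, G5=0, G6=0 [stuck-at-0].
So Y = 0. (Without the fault it would be 1.)

0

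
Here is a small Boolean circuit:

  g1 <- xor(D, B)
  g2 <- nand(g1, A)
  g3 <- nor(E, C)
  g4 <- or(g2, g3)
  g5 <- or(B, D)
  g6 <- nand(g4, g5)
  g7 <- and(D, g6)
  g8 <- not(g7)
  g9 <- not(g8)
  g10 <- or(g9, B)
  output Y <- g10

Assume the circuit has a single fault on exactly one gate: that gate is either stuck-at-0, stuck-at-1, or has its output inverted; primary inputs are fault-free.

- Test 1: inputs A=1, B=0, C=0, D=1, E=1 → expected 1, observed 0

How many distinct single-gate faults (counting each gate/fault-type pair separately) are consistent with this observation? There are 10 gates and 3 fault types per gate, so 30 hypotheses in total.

18

Fault-free: g1=1, g2=0, g3=0, g4=0, g5=1, g6=1, g7=1, g8=0, g9=1, g10=1 → 1. Observed 0.
  g1: stuck-at-0, inverted output ✓; others ✗
  g2: stuck-at-1, inverted output ✓; others ✗
  g3: stuck-at-1, inverted output ✓; others ✗
  g4: stuck-at-1, inverted output ✓; others ✗
  g5: none of the 3 fault types match ✗
  g6: stuck-at-0, inverted output ✓; others ✗
  g7: stuck-at-0, inverted output ✓; others ✗
  g8: stuck-at-1, inverted output ✓; others ✗
  g9: stuck-at-0, inverted output ✓; others ✗
  g10: stuck-at-0, inverted output ✓; others ✗
Consistent faults: {g1 stuck-at-0, g1 inverted output, g2 stuck-at-1, g2 inverted output, g3 stuck-at-1, g3 inverted output, g4 stuck-at-1, g4 inverted output, g6 stuck-at-0, g6 inverted output, g7 stuck-at-0, g7 inverted output, g8 stuck-at-1, g8 inverted output, g9 stuck-at-0, g9 inverted output, g10 stuck-at-0, g10 inverted output} — 18 in all.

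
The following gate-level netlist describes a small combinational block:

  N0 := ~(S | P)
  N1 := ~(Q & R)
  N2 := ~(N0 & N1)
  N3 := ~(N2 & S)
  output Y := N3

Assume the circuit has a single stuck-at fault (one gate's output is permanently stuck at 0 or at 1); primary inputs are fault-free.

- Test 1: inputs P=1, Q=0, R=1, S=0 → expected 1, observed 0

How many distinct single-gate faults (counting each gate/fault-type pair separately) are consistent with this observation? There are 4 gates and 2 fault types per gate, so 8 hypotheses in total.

Fault-free: N0=0, N1=1, N2=1, N3=1 → 1. Observed 0.
  N0 stuck-at-0: output 1 ✗
  N0 stuck-at-1: output 1 ✗
  N1 stuck-at-0: output 1 ✗
  N1 stuck-at-1: output 1 ✗
  N2 stuck-at-0: output 1 ✗
  N2 stuck-at-1: output 1 ✗
  N3 stuck-at-0: output 0 ✓
  N3 stuck-at-1: output 1 ✗
Consistent faults: {N3 stuck-at-0} — 1 in all.

1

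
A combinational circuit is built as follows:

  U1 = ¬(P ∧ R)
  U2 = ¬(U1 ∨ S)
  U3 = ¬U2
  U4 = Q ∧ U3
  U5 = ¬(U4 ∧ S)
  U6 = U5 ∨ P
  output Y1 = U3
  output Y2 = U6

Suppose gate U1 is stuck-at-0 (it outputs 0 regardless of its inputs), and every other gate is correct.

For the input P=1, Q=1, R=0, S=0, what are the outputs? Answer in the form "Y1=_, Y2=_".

Propagate with U1 forced: U1=0 [stuck-at-0], U2=1, U3=0, U4=0, U5=1, U6=1.
So the outputs are Y1=0, Y2=1. (Without the fault they would be Y1=1, Y2=1.)

Y1=0, Y2=1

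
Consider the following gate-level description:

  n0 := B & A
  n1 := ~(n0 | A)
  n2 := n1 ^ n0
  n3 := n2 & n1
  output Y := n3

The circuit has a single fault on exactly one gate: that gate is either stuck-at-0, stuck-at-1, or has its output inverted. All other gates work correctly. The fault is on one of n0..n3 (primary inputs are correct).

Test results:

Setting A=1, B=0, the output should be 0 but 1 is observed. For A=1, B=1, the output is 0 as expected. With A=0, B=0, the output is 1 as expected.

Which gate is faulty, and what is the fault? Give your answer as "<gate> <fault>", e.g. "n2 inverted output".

n1 stuck-at-1

Fault-free values for test 1 (A=1, B=0): n0=0, n1=0, n2=0, n3=0, giving Y=0. Observed 1.
Test 1: faults giving observed 1 are {n1 stuck-at-1, n1 inverted output, n3 stuck-at-1, n3 inverted output}.
Test 2 (A=1, B=1): fault-free n0=1, n1=0, n2=1, n3=0 → 0; observed 0. Eliminates n3 stuck-at-1, n3 inverted output.
Test 3 (A=0, B=0): fault-free n0=0, n1=1, n2=1, n3=1 → 1; observed 1. Eliminates n1 inverted output.
Only n1 stuck-at-1 is consistent with every test.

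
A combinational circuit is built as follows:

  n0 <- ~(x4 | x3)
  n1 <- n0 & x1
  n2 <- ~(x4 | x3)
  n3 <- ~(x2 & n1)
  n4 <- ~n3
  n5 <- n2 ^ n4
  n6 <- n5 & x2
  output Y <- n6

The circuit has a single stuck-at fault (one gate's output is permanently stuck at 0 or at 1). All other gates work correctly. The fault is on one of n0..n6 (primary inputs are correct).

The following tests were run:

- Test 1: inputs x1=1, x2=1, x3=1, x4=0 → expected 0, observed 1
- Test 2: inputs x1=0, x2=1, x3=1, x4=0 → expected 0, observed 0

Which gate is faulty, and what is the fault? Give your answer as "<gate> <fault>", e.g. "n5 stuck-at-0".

n0 stuck-at-1

Fault-free values for test 1 (x1=1, x2=1, x3=1, x4=0): n0=0, n1=0, n2=0, n3=1, n4=0, n5=0, n6=0, giving Y=0. Observed 1.
Test 1: faults giving observed 1 are {n0 stuck-at-1, n1 stuck-at-1, n2 stuck-at-1, n3 stuck-at-0, n4 stuck-at-1, n5 stuck-at-1, n6 stuck-at-1}.
Test 2 (x1=0, x2=1, x3=1, x4=0): fault-free n0=0, n1=0, n2=0, n3=1, n4=0, n5=0, n6=0 → 0; observed 0. Eliminates n1 stuck-at-1, n2 stuck-at-1, n3 stuck-at-0, n4 stuck-at-1, n5 stuck-at-1, n6 stuck-at-1.
Only n0 stuck-at-1 is consistent with every test.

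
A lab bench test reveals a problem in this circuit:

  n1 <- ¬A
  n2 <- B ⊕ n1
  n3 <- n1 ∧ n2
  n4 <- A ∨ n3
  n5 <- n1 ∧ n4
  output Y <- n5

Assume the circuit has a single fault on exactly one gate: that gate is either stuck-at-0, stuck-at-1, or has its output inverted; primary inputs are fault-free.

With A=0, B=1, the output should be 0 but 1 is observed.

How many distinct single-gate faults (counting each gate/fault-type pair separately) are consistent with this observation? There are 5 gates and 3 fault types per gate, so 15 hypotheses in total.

8

Fault-free: n1=1, n2=0, n3=0, n4=0, n5=0 → 0. Observed 1.
  n1: none of the 3 fault types match ✗
  n2: stuck-at-1, inverted output ✓; others ✗
  n3: stuck-at-1, inverted output ✓; others ✗
  n4: stuck-at-1, inverted output ✓; others ✗
  n5: stuck-at-1, inverted output ✓; others ✗
Consistent faults: {n2 stuck-at-1, n2 inverted output, n3 stuck-at-1, n3 inverted output, n4 stuck-at-1, n4 inverted output, n5 stuck-at-1, n5 inverted output} — 8 in all.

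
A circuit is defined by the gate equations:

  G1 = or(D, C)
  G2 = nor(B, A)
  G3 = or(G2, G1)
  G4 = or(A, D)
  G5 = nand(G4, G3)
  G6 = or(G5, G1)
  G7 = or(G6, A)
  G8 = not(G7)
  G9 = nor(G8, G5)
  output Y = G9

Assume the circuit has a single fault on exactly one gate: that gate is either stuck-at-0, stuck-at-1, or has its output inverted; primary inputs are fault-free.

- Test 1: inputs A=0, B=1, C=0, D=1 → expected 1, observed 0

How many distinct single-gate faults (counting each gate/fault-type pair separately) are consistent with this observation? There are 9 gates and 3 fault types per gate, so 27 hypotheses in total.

16

Fault-free: G1=1, G2=0, G3=1, G4=1, G5=0, G6=1, G7=1, G8=0, G9=1 → 1. Observed 0.
  G1: stuck-at-0, inverted output ✓; others ✗
  G2: none of the 3 fault types match ✗
  G3: stuck-at-0, inverted output ✓; others ✗
  G4: stuck-at-0, inverted output ✓; others ✗
  G5: stuck-at-1, inverted output ✓; others ✗
  G6: stuck-at-0, inverted output ✓; others ✗
  G7: stuck-at-0, inverted output ✓; others ✗
  G8: stuck-at-1, inverted output ✓; others ✗
  G9: stuck-at-0, inverted output ✓; others ✗
Consistent faults: {G1 stuck-at-0, G1 inverted output, G3 stuck-at-0, G3 inverted output, G4 stuck-at-0, G4 inverted output, G5 stuck-at-1, G5 inverted output, G6 stuck-at-0, G6 inverted output, G7 stuck-at-0, G7 inverted output, G8 stuck-at-1, G8 inverted output, G9 stuck-at-0, G9 inverted output} — 16 in all.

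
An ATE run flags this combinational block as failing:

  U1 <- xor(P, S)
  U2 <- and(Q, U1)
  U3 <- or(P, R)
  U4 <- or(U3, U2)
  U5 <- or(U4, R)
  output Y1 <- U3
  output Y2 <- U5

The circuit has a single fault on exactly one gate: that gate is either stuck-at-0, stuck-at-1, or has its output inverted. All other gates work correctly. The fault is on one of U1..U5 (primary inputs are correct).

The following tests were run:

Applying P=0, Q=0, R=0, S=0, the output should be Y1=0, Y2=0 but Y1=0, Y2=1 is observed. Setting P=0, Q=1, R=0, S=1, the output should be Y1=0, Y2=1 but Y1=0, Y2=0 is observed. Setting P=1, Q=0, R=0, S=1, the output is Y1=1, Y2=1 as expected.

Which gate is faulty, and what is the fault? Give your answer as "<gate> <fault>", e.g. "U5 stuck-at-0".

Fault-free values for test 1 (P=0, Q=0, R=0, S=0): U1=0, U2=0, U3=0, U4=0, U5=0, giving Y1=0, Y2=0. Observed Y1=0, Y2=1.
Test 1: faults giving observed Y1=0, Y2=1 are {U2 stuck-at-1, U2 inverted output, U4 stuck-at-1, U4 inverted output, U5 stuck-at-1, U5 inverted output}.
Test 2 (P=0, Q=1, R=0, S=1): fault-free U1=1, U2=1, U3=0, U4=1, U5=1 → Y1=0, Y2=1; observed Y1=0, Y2=0. Eliminates U2 stuck-at-1, U4 stuck-at-1, U5 stuck-at-1.
Test 3 (P=1, Q=0, R=0, S=1): fault-free U1=0, U2=0, U3=1, U4=1, U5=1 → Y1=1, Y2=1; observed Y1=1, Y2=1. Eliminates U4 inverted output, U5 inverted output.
Only U2 inverted output is consistent with every test.

U2 inverted output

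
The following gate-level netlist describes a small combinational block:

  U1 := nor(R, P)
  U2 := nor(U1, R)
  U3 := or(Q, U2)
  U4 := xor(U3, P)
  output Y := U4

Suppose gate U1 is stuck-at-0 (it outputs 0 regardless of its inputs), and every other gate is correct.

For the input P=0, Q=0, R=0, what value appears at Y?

Propagate with U1 forced: U1=0 [stuck-at-0], U2=1, U3=1, U4=1.
So Y = 1. (Without the fault it would be 0.)

1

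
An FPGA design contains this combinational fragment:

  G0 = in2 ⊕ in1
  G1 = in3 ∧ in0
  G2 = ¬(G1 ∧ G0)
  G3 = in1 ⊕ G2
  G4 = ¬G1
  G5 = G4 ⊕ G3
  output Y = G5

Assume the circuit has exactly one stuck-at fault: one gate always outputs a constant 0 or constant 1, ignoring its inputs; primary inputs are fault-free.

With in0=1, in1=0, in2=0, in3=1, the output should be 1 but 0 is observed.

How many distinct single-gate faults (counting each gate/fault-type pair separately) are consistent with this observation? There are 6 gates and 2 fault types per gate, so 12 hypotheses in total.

Fault-free: G0=0, G1=1, G2=1, G3=1, G4=0, G5=1 → 1. Observed 0.
  G0 stuck-at-0: output 1 ✗
  G0 stuck-at-1: output 0 ✓
  G1 stuck-at-0: output 0 ✓
  G1 stuck-at-1: output 1 ✗
  G2 stuck-at-0: output 0 ✓
  G2 stuck-at-1: output 1 ✗
  G3 stuck-at-0: output 0 ✓
  G3 stuck-at-1: output 1 ✗
  G4 stuck-at-0: output 1 ✗
  G4 stuck-at-1: output 0 ✓
  G5 stuck-at-0: output 0 ✓
  G5 stuck-at-1: output 1 ✗
Consistent faults: {G0 stuck-at-1, G1 stuck-at-0, G2 stuck-at-0, G3 stuck-at-0, G4 stuck-at-1, G5 stuck-at-0} — 6 in all.

6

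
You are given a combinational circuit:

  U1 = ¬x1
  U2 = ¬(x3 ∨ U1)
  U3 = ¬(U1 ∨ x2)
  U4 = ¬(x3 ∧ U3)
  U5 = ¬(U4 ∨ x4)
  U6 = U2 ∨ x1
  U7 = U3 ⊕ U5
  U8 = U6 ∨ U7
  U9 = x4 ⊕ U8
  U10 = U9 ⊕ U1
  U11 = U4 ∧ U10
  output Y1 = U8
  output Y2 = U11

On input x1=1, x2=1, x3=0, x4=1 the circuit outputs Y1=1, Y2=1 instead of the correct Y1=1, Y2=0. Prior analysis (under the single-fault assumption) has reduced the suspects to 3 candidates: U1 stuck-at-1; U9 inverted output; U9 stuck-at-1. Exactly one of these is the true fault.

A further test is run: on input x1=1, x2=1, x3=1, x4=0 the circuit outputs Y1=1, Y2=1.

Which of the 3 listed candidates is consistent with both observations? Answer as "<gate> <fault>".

U9 stuck-at-1

Evaluate each candidate on input x1=1, x2=1, x3=1, x4=0:
  U1 stuck-at-1: U1=1 [stuck-at-1], U2=0, U3=0, U4=1, U5=0, U6=1, U7=0, U8=1, U9=1, U10=0, U11=0 → Y1=1, Y2=0 — eliminated
  U9 inverted output: U1=0, U2=0, U3=0, U4=1, U5=0, U6=1, U7=0, U8=1, U9=0 [inverted output], U10=0, U11=0 → Y1=1, Y2=0 — eliminated
  U9 stuck-at-1: U1=0, U2=0, U3=0, U4=1, U5=0, U6=1, U7=0, U8=1, U9=1 [stuck-at-1], U10=1, U11=1 → Y1=1, Y2=1 — matches
Only U9 stuck-at-1 reproduces the observed Y1=1, Y2=1.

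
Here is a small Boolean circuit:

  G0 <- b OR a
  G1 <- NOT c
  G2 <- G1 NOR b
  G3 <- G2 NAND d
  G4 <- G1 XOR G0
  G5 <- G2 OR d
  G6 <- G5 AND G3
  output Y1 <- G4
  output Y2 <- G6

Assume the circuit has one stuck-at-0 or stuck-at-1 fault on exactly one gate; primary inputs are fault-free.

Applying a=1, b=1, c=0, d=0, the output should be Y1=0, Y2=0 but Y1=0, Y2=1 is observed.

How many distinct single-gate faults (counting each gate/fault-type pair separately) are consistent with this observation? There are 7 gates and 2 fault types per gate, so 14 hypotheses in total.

Fault-free: G0=1, G1=1, G2=0, G3=1, G4=0, G5=0, G6=0 → Y1=0, Y2=0. Observed Y1=0, Y2=1.
  G0 stuck-at-0: output Y1=1, Y2=0 ✗
  G0 stuck-at-1: output Y1=0, Y2=0 ✗
  G1 stuck-at-0: output Y1=1, Y2=0 ✗
  G1 stuck-at-1: output Y1=0, Y2=0 ✗
  G2 stuck-at-0: output Y1=0, Y2=0 ✗
  G2 stuck-at-1: output Y1=0, Y2=1 ✓
  G3 stuck-at-0: output Y1=0, Y2=0 ✗
  G3 stuck-at-1: output Y1=0, Y2=0 ✗
  G4 stuck-at-0: output Y1=0, Y2=0 ✗
  G4 stuck-at-1: output Y1=1, Y2=0 ✗
  G5 stuck-at-0: output Y1=0, Y2=0 ✗
  G5 stuck-at-1: output Y1=0, Y2=1 ✓
  G6 stuck-at-0: output Y1=0, Y2=0 ✗
  G6 stuck-at-1: output Y1=0, Y2=1 ✓
Consistent faults: {G2 stuck-at-1, G5 stuck-at-1, G6 stuck-at-1} — 3 in all.

3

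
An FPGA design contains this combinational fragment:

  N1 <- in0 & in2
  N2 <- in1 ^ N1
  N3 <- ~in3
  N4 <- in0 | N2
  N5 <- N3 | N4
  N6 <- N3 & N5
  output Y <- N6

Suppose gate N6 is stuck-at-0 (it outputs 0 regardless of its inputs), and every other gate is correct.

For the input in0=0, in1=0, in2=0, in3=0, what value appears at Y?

0

Propagate with N6 forced: N1=0, N2=0, N3=1, N4=0, N5=1, N6=0 [stuck-at-0].
So Y = 0. (Without the fault it would be 1.)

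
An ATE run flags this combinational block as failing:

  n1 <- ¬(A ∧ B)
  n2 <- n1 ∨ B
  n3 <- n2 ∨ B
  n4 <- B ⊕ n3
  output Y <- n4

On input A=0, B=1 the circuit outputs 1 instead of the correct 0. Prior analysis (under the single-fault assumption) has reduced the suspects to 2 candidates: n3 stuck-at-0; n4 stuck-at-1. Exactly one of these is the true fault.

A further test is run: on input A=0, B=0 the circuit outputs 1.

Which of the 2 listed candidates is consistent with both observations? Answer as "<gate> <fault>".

Evaluate each candidate on input A=0, B=0:
  n3 stuck-at-0: n1=1, n2=1, n3=0 [stuck-at-0], n4=0 → 0 — eliminated
  n4 stuck-at-1: n1=1, n2=1, n3=1, n4=1 [stuck-at-1] → 1 — matches
Only n4 stuck-at-1 reproduces the observed 1.

n4 stuck-at-1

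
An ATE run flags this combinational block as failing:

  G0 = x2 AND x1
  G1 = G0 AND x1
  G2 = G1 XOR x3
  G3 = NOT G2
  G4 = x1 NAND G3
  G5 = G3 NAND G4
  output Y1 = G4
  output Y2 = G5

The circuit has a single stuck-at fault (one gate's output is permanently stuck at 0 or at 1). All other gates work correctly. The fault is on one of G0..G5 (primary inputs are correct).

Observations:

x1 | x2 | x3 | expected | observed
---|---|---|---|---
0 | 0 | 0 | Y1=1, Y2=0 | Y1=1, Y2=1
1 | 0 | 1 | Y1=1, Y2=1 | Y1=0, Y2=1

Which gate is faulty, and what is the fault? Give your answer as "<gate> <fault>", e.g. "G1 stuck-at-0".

Fault-free values for test 1 (x1=0, x2=0, x3=0): G0=0, G1=0, G2=0, G3=1, G4=1, G5=0, giving Y1=1, Y2=0. Observed Y1=1, Y2=1.
Test 1: faults giving observed Y1=1, Y2=1 are {G1 stuck-at-1, G2 stuck-at-1, G3 stuck-at-0, G5 stuck-at-1}.
Test 2 (x1=1, x2=0, x3=1): fault-free G0=0, G1=0, G2=1, G3=0, G4=1, G5=1 → Y1=1, Y2=1; observed Y1=0, Y2=1. Eliminates G2 stuck-at-1, G3 stuck-at-0, G5 stuck-at-1.
Only G1 stuck-at-1 is consistent with every test.

G1 stuck-at-1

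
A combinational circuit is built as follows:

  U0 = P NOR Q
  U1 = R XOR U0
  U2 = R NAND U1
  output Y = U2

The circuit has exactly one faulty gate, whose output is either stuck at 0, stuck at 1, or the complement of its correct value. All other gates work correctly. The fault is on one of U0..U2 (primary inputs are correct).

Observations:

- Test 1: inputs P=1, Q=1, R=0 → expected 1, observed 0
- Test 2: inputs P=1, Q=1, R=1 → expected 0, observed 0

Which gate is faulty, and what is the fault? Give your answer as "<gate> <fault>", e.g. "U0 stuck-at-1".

Fault-free values for test 1 (P=1, Q=1, R=0): U0=0, U1=0, U2=1, giving Y=1. Observed 0.
Test 1: faults giving observed 0 are {U2 stuck-at-0, U2 inverted output}.
Test 2 (P=1, Q=1, R=1): fault-free U0=0, U1=1, U2=0 → 0; observed 0. Eliminates U2 inverted output.
Only U2 stuck-at-0 is consistent with every test.

U2 stuck-at-0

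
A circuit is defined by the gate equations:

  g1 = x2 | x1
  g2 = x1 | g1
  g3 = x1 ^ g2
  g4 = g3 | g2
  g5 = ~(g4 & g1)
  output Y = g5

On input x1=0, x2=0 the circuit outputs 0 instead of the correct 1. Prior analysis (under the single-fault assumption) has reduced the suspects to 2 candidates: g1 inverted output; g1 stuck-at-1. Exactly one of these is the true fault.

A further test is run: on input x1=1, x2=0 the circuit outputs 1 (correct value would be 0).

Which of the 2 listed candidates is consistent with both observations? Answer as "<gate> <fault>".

g1 inverted output

Evaluate each candidate on input x1=1, x2=0:
  g1 inverted output: g1=0 [inverted output], g2=1, g3=0, g4=1, g5=1 → 1 — matches
  g1 stuck-at-1: g1=1 [stuck-at-1], g2=1, g3=0, g4=1, g5=0 → 0 — eliminated
Only g1 inverted output reproduces the observed 1.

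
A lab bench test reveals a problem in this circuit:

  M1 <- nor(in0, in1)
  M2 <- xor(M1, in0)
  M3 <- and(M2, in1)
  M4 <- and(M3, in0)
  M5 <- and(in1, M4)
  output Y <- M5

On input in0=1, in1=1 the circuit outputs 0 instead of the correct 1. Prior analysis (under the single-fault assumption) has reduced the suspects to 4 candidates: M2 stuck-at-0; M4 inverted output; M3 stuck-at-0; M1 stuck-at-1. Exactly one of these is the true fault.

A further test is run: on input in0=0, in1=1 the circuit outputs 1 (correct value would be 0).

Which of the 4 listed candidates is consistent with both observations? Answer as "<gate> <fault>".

M4 inverted output

Evaluate each candidate on input in0=0, in1=1:
  M2 stuck-at-0: M1=0, M2=0 [stuck-at-0], M3=0, M4=0, M5=0 → 0 — eliminated
  M4 inverted output: M1=0, M2=0, M3=0, M4=1 [inverted output], M5=1 → 1 — matches
  M3 stuck-at-0: M1=0, M2=0, M3=0 [stuck-at-0], M4=0, M5=0 → 0 — eliminated
  M1 stuck-at-1: M1=1 [stuck-at-1], M2=1, M3=1, M4=0, M5=0 → 0 — eliminated
Only M4 inverted output reproduces the observed 1.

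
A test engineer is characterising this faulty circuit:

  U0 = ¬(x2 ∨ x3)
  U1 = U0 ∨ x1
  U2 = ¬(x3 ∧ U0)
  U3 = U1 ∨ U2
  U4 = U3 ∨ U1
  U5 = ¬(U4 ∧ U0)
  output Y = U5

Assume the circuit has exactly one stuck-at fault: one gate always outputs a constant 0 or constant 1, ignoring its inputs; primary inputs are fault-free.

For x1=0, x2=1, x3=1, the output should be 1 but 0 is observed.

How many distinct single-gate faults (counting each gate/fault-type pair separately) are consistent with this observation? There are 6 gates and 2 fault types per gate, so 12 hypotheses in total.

2

Fault-free: U0=0, U1=0, U2=1, U3=1, U4=1, U5=1 → 1. Observed 0.
  U0 stuck-at-0: output 1 ✗
  U0 stuck-at-1: output 0 ✓
  U1 stuck-at-0: output 1 ✗
  U1 stuck-at-1: output 1 ✗
  U2 stuck-at-0: output 1 ✗
  U2 stuck-at-1: output 1 ✗
  U3 stuck-at-0: output 1 ✗
  U3 stuck-at-1: output 1 ✗
  U4 stuck-at-0: output 1 ✗
  U4 stuck-at-1: output 1 ✗
  U5 stuck-at-0: output 0 ✓
  U5 stuck-at-1: output 1 ✗
Consistent faults: {U0 stuck-at-1, U5 stuck-at-0} — 2 in all.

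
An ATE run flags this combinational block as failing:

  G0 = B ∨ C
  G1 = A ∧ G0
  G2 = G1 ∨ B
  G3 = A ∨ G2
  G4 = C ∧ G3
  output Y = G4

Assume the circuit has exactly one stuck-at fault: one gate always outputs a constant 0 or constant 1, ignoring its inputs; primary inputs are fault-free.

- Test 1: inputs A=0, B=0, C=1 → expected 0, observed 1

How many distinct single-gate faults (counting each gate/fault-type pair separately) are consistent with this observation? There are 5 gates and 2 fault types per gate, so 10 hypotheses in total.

Fault-free: G0=1, G1=0, G2=0, G3=0, G4=0 → 0. Observed 1.
  G0 stuck-at-0: output 0 ✗
  G0 stuck-at-1: output 0 ✗
  G1 stuck-at-0: output 0 ✗
  G1 stuck-at-1: output 1 ✓
  G2 stuck-at-0: output 0 ✗
  G2 stuck-at-1: output 1 ✓
  G3 stuck-at-0: output 0 ✗
  G3 stuck-at-1: output 1 ✓
  G4 stuck-at-0: output 0 ✗
  G4 stuck-at-1: output 1 ✓
Consistent faults: {G1 stuck-at-1, G2 stuck-at-1, G3 stuck-at-1, G4 stuck-at-1} — 4 in all.

4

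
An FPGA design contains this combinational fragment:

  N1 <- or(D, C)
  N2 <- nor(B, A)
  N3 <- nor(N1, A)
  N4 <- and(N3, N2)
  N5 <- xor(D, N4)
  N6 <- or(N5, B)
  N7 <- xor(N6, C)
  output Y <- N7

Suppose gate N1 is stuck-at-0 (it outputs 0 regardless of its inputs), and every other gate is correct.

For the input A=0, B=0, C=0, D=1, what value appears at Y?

Propagate with N1 forced: N1=0 [stuck-at-0], N2=1, N3=1, N4=1, N5=0, N6=0, N7=0.
So Y = 0. (Without the fault it would be 1.)

0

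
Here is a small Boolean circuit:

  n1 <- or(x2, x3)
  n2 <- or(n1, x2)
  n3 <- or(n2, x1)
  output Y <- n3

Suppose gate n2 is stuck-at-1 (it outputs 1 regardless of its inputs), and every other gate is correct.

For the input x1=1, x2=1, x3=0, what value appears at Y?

1

Propagate with n2 forced: n1=1, n2=1 [stuck-at-1], n3=1.
So Y = 1. (Same as the fault-free value — the fault is masked on this input.)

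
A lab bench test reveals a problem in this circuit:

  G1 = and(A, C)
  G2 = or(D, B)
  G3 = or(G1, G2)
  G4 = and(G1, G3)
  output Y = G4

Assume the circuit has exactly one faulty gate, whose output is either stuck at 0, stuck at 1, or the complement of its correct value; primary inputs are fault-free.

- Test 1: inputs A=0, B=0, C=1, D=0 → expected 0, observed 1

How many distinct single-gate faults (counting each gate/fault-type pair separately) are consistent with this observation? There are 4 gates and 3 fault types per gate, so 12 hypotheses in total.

4

Fault-free: G1=0, G2=0, G3=0, G4=0 → 0. Observed 1.
  G1 stuck-at-0: output 0 ✗
  G1 stuck-at-1: output 1 ✓
  G1 inverted output: output 1 ✓
  G2 stuck-at-0: output 0 ✗
  G2 stuck-at-1: output 0 ✗
  G2 inverted output: output 0 ✗
  G3 stuck-at-0: output 0 ✗
  G3 stuck-at-1: output 0 ✗
  G3 inverted output: output 0 ✗
  G4 stuck-at-0: output 0 ✗
  G4 stuck-at-1: output 1 ✓
  G4 inverted output: output 1 ✓
Consistent faults: {G1 stuck-at-1, G1 inverted output, G4 stuck-at-1, G4 inverted output} — 4 in all.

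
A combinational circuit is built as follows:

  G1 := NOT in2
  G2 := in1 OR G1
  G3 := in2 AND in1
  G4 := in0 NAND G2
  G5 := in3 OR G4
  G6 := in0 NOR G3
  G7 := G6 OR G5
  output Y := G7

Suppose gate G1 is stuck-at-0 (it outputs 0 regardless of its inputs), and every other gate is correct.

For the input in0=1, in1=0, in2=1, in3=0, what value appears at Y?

Propagate with G1 forced: G1=0 [stuck-at-0], G2=0, G3=0, G4=1, G5=1, G6=0, G7=1.
So Y = 1. (Same as the fault-free value — the fault is masked on this input.)

1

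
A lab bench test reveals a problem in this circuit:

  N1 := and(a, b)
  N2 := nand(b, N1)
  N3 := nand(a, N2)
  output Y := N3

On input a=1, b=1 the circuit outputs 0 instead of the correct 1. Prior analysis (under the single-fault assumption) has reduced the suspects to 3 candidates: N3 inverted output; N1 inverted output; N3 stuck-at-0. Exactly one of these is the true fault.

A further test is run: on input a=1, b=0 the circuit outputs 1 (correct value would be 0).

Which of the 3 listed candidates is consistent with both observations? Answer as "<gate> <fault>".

Evaluate each candidate on input a=1, b=0:
  N3 inverted output: N1=0, N2=1, N3=1 [inverted output] → 1 — matches
  N1 inverted output: N1=1 [inverted output], N2=1, N3=0 → 0 — eliminated
  N3 stuck-at-0: N1=0, N2=1, N3=0 [stuck-at-0] → 0 — eliminated
Only N3 inverted output reproduces the observed 1.

N3 inverted output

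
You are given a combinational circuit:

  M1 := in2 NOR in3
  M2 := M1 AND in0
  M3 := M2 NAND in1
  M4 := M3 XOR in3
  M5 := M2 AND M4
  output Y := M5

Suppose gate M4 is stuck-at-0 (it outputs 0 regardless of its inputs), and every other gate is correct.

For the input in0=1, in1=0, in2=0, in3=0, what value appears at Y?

Propagate with M4 forced: M1=1, M2=1, M3=1, M4=0 [stuck-at-0], M5=0.
So Y = 0. (Without the fault it would be 1.)

0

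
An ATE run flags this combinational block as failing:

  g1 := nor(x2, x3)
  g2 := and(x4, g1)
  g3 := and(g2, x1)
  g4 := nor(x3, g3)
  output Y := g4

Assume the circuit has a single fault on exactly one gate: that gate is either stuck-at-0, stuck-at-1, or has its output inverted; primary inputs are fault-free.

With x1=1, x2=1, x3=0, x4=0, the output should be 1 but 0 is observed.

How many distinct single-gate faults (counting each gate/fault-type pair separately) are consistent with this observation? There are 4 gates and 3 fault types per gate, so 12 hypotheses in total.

Fault-free: g1=0, g2=0, g3=0, g4=1 → 1. Observed 0.
  g1 stuck-at-0: output 1 ✗
  g1 stuck-at-1: output 1 ✗
  g1 inverted output: output 1 ✗
  g2 stuck-at-0: output 1 ✗
  g2 stuck-at-1: output 0 ✓
  g2 inverted output: output 0 ✓
  g3 stuck-at-0: output 1 ✗
  g3 stuck-at-1: output 0 ✓
  g3 inverted output: output 0 ✓
  g4 stuck-at-0: output 0 ✓
  g4 stuck-at-1: output 1 ✗
  g4 inverted output: output 0 ✓
Consistent faults: {g2 stuck-at-1, g2 inverted output, g3 stuck-at-1, g3 inverted output, g4 stuck-at-0, g4 inverted output} — 6 in all.

6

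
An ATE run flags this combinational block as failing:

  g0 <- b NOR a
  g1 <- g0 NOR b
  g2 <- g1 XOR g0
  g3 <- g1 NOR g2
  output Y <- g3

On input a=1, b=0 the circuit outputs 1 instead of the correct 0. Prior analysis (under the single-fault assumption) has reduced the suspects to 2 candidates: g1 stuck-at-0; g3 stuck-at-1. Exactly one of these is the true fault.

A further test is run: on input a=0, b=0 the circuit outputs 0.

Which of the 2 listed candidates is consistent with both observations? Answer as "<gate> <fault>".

Evaluate each candidate on input a=0, b=0:
  g1 stuck-at-0: g0=1, g1=0 [stuck-at-0], g2=1, g3=0 → 0 — matches
  g3 stuck-at-1: g0=1, g1=0, g2=1, g3=1 [stuck-at-1] → 1 — eliminated
Only g1 stuck-at-0 reproduces the observed 0.

g1 stuck-at-0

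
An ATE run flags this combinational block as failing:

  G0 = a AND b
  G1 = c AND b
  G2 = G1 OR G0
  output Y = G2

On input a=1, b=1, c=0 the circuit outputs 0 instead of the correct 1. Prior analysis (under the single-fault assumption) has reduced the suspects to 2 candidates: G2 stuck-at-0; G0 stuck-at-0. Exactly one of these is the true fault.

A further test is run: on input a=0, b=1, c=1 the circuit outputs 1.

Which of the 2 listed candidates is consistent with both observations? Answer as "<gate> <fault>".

Evaluate each candidate on input a=0, b=1, c=1:
  G2 stuck-at-0: G0=0, G1=1, G2=0 [stuck-at-0] → 0 — eliminated
  G0 stuck-at-0: G0=0 [stuck-at-0], G1=1, G2=1 → 1 — matches
Only G0 stuck-at-0 reproduces the observed 1.

G0 stuck-at-0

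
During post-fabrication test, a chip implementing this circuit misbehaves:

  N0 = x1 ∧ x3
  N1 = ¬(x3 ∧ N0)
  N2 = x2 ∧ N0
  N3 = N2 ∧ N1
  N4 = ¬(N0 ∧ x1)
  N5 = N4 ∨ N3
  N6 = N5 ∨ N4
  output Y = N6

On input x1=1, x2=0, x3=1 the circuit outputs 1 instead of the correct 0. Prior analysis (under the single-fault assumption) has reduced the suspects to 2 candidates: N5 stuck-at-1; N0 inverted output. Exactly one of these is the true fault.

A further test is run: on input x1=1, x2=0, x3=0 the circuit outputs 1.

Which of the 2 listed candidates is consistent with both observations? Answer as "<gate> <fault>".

N5 stuck-at-1

Evaluate each candidate on input x1=1, x2=0, x3=0:
  N5 stuck-at-1: N0=0, N1=1, N2=0, N3=0, N4=1, N5=1 [stuck-at-1], N6=1 → 1 — matches
  N0 inverted output: N0=1 [inverted output], N1=1, N2=0, N3=0, N4=0, N5=0, N6=0 → 0 — eliminated
Only N5 stuck-at-1 reproduces the observed 1.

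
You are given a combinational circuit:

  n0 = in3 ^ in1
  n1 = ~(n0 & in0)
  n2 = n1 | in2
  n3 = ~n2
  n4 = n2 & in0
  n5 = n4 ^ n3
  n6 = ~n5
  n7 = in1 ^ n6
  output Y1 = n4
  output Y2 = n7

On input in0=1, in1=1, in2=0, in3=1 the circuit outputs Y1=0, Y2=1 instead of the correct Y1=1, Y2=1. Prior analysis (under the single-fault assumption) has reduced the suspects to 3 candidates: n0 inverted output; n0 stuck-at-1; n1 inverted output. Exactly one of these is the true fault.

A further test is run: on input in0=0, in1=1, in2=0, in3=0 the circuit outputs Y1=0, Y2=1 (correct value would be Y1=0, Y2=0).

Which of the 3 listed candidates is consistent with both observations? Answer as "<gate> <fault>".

Evaluate each candidate on input in0=0, in1=1, in2=0, in3=0:
  n0 inverted output: n0=0 [inverted output], n1=1, n2=1, n3=0, n4=0, n5=0, n6=1, n7=0 → Y1=0, Y2=0 — eliminated
  n0 stuck-at-1: n0=1 [stuck-at-1], n1=1, n2=1, n3=0, n4=0, n5=0, n6=1, n7=0 → Y1=0, Y2=0 — eliminated
  n1 inverted output: n0=1, n1=0 [inverted output], n2=0, n3=1, n4=0, n5=1, n6=0, n7=1 → Y1=0, Y2=1 — matches
Only n1 inverted output reproduces the observed Y1=0, Y2=1.

n1 inverted output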